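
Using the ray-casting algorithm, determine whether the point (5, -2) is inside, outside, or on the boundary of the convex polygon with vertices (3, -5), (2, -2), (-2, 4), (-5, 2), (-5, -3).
The point (5, -2) lies strictly outside the polygon

Cast a horizontal ray to the right from the query point and count how many polygon edges it crosses (each edge strictly once or zero times, handled with the usual half-open convention). 
Parity of crossings → even ⇒ outside.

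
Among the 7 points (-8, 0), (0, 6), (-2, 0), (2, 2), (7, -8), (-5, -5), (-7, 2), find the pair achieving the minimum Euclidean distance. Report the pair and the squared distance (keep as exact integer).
Pair = ((-8, 0), (-7, 2)); squared distance = 5

Compute all C(7, 2) = 21 pairwise squared distances (x_i − x_j)² + (y_i − y_j)². The minimum is 5, attained by the pair ((-8, 0), (-7, 2)).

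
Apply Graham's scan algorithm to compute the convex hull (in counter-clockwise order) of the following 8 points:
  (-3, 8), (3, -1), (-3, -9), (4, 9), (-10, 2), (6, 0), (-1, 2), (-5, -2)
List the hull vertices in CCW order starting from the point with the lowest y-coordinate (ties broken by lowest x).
Hull (CCW) = [(-3, -9), (6, 0), (4, 9), (-3, 8), (-10, 2)]

Graham scan procedure:
  1. Find the pivot p₀ = point with lowest y (tie → lowest x): (-3, -9).
  2. Sort the remaining points by polar angle around p₀.
  3. Walk through sorted points, maintaining a stack; pop the top while the last three entries make a non-left turn (cross product ≤ 0).
  4. Final stack is the convex hull in CCW order: (-3, -9), (6, 0), (4, 9), (-3, 8), (-10, 2).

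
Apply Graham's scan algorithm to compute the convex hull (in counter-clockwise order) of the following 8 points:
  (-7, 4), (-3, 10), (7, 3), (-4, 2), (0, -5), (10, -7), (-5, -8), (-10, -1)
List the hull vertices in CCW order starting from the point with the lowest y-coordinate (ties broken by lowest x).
Hull (CCW) = [(-5, -8), (10, -7), (7, 3), (-3, 10), (-7, 4), (-10, -1)]

Graham scan procedure:
  1. Find the pivot p₀ = point with lowest y (tie → lowest x): (-5, -8).
  2. Sort the remaining points by polar angle around p₀.
  3. Walk through sorted points, maintaining a stack; pop the top while the last three entries make a non-left turn (cross product ≤ 0).
  4. Final stack is the convex hull in CCW order: (-5, -8), (10, -7), (7, 3), (-3, 10), (-7, 4), (-10, -1).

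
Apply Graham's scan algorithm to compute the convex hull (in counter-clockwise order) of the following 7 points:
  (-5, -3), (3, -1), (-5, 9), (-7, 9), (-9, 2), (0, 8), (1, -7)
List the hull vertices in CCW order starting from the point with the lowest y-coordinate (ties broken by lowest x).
Hull (CCW) = [(1, -7), (3, -1), (0, 8), (-5, 9), (-7, 9), (-9, 2), (-5, -3)]

Graham scan procedure:
  1. Find the pivot p₀ = point with lowest y (tie → lowest x): (1, -7).
  2. Sort the remaining points by polar angle around p₀.
  3. Walk through sorted points, maintaining a stack; pop the top while the last three entries make a non-left turn (cross product ≤ 0).
  4. Final stack is the convex hull in CCW order: (1, -7), (3, -1), (0, 8), (-5, 9), (-7, 9), (-9, 2), (-5, -3).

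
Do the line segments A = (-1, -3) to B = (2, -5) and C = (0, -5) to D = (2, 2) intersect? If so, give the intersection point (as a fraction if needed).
Yes; intersection at (8/25, -97/25) (t = 11/25 on AB, s = 4/25 on CD)

Parametrize AB as A + t(B − A) = (-1 + 3 t, -3 + -2 t) and CD as C + s(D − C) = (0 + 2 s, -5 + 7 s). Solve the linear system for (t, s). Determinant = -25 ≠ 0, so a unique intersection of the containing lines exists. Solution: t = 11/25, s = 4/25 — both in [0, 1], so the segments cross. Intersection point: (8/25, -97/25).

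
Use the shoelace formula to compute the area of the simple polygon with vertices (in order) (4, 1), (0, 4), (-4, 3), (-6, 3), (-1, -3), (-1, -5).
Area = 40

Shoelace formula: Area = (1/2) |Σ_i (x_i · y_{i+1} − x_{i+1} · y_i)| (indices mod n). Compute each cross term:
  (4)(4) − (0)(1) = 16
  (0)(3) − (-4)(4) = 16
  (-4)(3) − (-6)(3) = 6
  (-6)(-3) − (-1)(3) = 21
  (-1)(-5) − (-1)(-3) = 2
  (-1)(1) − (4)(-5) = 19
Sum = 80, so (signed) Area = 80/2 = 40, |Area| = 40.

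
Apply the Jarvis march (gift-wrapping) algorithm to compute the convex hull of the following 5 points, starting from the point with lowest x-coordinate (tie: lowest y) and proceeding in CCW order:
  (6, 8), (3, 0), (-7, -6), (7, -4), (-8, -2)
Hull (CCW) = [(-8, -2), (-7, -6), (7, -4), (6, 8)]

Jarvis march: at each step, from the current hull vertex p, select the next vertex q as the point such that every other point lies strictly to the left of (or on) the directed line p → q. (Equivalently: for every other point r, the cross product (q − p) × (r − p) ≥ 0.)
Starting point (lowest x, tie lowest y): (-8, -2). Wrap until returning to start. Resulting hull: (-8, -2), (-7, -6), (7, -4), (6, 8).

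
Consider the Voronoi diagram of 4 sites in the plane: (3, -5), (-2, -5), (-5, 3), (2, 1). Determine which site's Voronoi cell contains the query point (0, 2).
Nearest site = (2, 1)

The Voronoi cell of site s contains exactly those query points closer to s than to any other site. Compute squared distances from q = (0, 2) to each site:
  (2 − 0)² + (1 − 2)² = 5
  (-5 − 0)² + (3 − 2)² = 26
  (-2 − 0)² + (-5 − 2)² = 53
  (3 − 0)² + (-5 − 2)² = 58
Minimum is attained by (2, 1), so q lies in its Voronoi cell.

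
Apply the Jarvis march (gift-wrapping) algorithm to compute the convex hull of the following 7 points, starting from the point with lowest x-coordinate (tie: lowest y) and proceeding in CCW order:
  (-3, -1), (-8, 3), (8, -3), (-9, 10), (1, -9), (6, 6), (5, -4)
Hull (CCW) = [(-9, 10), (-8, 3), (1, -9), (8, -3), (6, 6)]

Jarvis march: at each step, from the current hull vertex p, select the next vertex q as the point such that every other point lies strictly to the left of (or on) the directed line p → q. (Equivalently: for every other point r, the cross product (q − p) × (r − p) ≥ 0.)
Starting point (lowest x, tie lowest y): (-9, 10). Wrap until returning to start. Resulting hull: (-9, 10), (-8, 3), (1, -9), (8, -3), (6, 6).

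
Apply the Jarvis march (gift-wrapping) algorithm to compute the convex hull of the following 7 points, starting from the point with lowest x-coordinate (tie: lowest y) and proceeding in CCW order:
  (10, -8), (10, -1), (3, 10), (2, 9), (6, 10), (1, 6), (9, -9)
Hull (CCW) = [(1, 6), (9, -9), (10, -8), (10, -1), (6, 10), (3, 10), (2, 9)]

Jarvis march: at each step, from the current hull vertex p, select the next vertex q as the point such that every other point lies strictly to the left of (or on) the directed line p → q. (Equivalently: for every other point r, the cross product (q − p) × (r − p) ≥ 0.)
Starting point (lowest x, tie lowest y): (1, 6). Wrap until returning to start. Resulting hull: (1, 6), (9, -9), (10, -8), (10, -1), (6, 10), (3, 10), (2, 9).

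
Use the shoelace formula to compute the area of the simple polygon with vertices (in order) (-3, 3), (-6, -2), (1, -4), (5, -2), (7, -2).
Area = 87/2

Shoelace formula: Area = (1/2) |Σ_i (x_i · y_{i+1} − x_{i+1} · y_i)| (indices mod n). Compute each cross term:
  (-3)(-2) − (-6)(3) = 24
  (-6)(-4) − (1)(-2) = 26
  (1)(-2) − (5)(-4) = 18
  (5)(-2) − (7)(-2) = 4
  (7)(3) − (-3)(-2) = 15
Sum = 87, so (signed) Area = 87/2 = 87/2, |Area| = 87/2.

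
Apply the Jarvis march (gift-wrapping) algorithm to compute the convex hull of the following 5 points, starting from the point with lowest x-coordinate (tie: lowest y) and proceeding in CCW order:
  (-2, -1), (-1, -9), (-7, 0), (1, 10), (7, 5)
Hull (CCW) = [(-7, 0), (-1, -9), (7, 5), (1, 10)]

Jarvis march: at each step, from the current hull vertex p, select the next vertex q as the point such that every other point lies strictly to the left of (or on) the directed line p → q. (Equivalently: for every other point r, the cross product (q − p) × (r − p) ≥ 0.)
Starting point (lowest x, tie lowest y): (-7, 0). Wrap until returning to start. Resulting hull: (-7, 0), (-1, -9), (7, 5), (1, 10).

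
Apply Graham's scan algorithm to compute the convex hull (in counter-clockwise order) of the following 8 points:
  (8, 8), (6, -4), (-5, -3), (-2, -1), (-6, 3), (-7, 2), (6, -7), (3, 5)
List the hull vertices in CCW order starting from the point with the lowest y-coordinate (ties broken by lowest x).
Hull (CCW) = [(6, -7), (8, 8), (-6, 3), (-7, 2), (-5, -3)]

Graham scan procedure:
  1. Find the pivot p₀ = point with lowest y (tie → lowest x): (6, -7).
  2. Sort the remaining points by polar angle around p₀.
  3. Walk through sorted points, maintaining a stack; pop the top while the last three entries make a non-left turn (cross product ≤ 0).
  4. Final stack is the convex hull in CCW order: (6, -7), (8, 8), (-6, 3), (-7, 2), (-5, -3).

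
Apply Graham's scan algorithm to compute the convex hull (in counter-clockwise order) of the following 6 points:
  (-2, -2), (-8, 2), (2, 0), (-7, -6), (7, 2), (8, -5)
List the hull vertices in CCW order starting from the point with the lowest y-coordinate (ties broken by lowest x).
Hull (CCW) = [(-7, -6), (8, -5), (7, 2), (-8, 2)]

Graham scan procedure:
  1. Find the pivot p₀ = point with lowest y (tie → lowest x): (-7, -6).
  2. Sort the remaining points by polar angle around p₀.
  3. Walk through sorted points, maintaining a stack; pop the top while the last three entries make a non-left turn (cross product ≤ 0).
  4. Final stack is the convex hull in CCW order: (-7, -6), (8, -5), (7, 2), (-8, 2).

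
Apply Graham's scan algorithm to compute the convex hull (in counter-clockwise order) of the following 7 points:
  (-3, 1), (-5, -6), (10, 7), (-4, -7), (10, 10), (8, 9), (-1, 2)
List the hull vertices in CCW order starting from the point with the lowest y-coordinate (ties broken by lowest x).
Hull (CCW) = [(-4, -7), (10, 7), (10, 10), (8, 9), (-3, 1), (-5, -6)]

Graham scan procedure:
  1. Find the pivot p₀ = point with lowest y (tie → lowest x): (-4, -7).
  2. Sort the remaining points by polar angle around p₀.
  3. Walk through sorted points, maintaining a stack; pop the top while the last three entries make a non-left turn (cross product ≤ 0).
  4. Final stack is the convex hull in CCW order: (-4, -7), (10, 7), (10, 10), (8, 9), (-3, 1), (-5, -6).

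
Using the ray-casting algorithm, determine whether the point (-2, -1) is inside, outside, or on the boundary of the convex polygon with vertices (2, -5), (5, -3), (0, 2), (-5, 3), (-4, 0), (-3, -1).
The point (-2, -1) lies strictly inside the polygon

Cast a horizontal ray to the right from the query point and count how many polygon edges it crosses (each edge strictly once or zero times, handled with the usual half-open convention). 
Parity of crossings → odd ⇒ inside.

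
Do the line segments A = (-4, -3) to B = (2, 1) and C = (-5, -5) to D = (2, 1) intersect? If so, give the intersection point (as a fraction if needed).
Yes; intersection at (2, 1) (t = 1 on AB, s = 1 on CD)

Parametrize AB as A + t(B − A) = (-4 + 6 t, -3 + 4 t) and CD as C + s(D − C) = (-5 + 7 s, -5 + 6 s). Solve the linear system for (t, s). Determinant = -8 ≠ 0, so a unique intersection of the containing lines exists. Solution: t = 1, s = 1 — both in [0, 1], so the segments cross. Intersection point: (2, 1).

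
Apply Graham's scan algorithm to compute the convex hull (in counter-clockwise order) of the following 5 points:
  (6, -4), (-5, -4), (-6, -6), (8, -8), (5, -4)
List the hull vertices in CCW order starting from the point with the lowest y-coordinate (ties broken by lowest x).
Hull (CCW) = [(8, -8), (6, -4), (-5, -4), (-6, -6)]

Graham scan procedure:
  1. Find the pivot p₀ = point with lowest y (tie → lowest x): (8, -8).
  2. Sort the remaining points by polar angle around p₀.
  3. Walk through sorted points, maintaining a stack; pop the top while the last three entries make a non-left turn (cross product ≤ 0).
  4. Final stack is the convex hull in CCW order: (8, -8), (6, -4), (-5, -4), (-6, -6).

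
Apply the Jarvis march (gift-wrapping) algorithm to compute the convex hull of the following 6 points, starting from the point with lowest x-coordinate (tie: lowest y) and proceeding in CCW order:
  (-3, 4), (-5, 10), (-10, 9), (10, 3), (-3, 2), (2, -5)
Hull (CCW) = [(-10, 9), (2, -5), (10, 3), (-5, 10)]

Jarvis march: at each step, from the current hull vertex p, select the next vertex q as the point such that every other point lies strictly to the left of (or on) the directed line p → q. (Equivalently: for every other point r, the cross product (q − p) × (r − p) ≥ 0.)
Starting point (lowest x, tie lowest y): (-10, 9). Wrap until returning to start. Resulting hull: (-10, 9), (2, -5), (10, 3), (-5, 10).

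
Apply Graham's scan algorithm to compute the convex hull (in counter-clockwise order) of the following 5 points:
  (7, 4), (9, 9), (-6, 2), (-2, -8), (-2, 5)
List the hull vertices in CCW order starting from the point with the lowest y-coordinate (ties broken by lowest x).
Hull (CCW) = [(-2, -8), (7, 4), (9, 9), (-2, 5), (-6, 2)]

Graham scan procedure:
  1. Find the pivot p₀ = point with lowest y (tie → lowest x): (-2, -8).
  2. Sort the remaining points by polar angle around p₀.
  3. Walk through sorted points, maintaining a stack; pop the top while the last three entries make a non-left turn (cross product ≤ 0).
  4. Final stack is the convex hull in CCW order: (-2, -8), (7, 4), (9, 9), (-2, 5), (-6, 2).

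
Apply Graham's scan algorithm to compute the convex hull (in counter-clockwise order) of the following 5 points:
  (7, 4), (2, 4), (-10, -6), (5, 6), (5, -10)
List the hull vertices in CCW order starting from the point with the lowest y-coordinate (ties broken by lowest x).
Hull (CCW) = [(5, -10), (7, 4), (5, 6), (2, 4), (-10, -6)]

Graham scan procedure:
  1. Find the pivot p₀ = point with lowest y (tie → lowest x): (5, -10).
  2. Sort the remaining points by polar angle around p₀.
  3. Walk through sorted points, maintaining a stack; pop the top while the last three entries make a non-left turn (cross product ≤ 0).
  4. Final stack is the convex hull in CCW order: (5, -10), (7, 4), (5, 6), (2, 4), (-10, -6).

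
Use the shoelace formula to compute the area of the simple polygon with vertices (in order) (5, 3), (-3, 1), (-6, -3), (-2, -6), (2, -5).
Area = 56

Shoelace formula: Area = (1/2) |Σ_i (x_i · y_{i+1} − x_{i+1} · y_i)| (indices mod n). Compute each cross term:
  (5)(1) − (-3)(3) = 14
  (-3)(-3) − (-6)(1) = 15
  (-6)(-6) − (-2)(-3) = 30
  (-2)(-5) − (2)(-6) = 22
  (2)(3) − (5)(-5) = 31
Sum = 112, so (signed) Area = 112/2 = 56, |Area| = 56.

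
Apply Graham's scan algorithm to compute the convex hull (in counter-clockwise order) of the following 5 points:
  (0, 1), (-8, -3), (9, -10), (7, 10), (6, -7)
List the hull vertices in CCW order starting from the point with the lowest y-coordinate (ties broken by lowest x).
Hull (CCW) = [(9, -10), (7, 10), (-8, -3)]

Graham scan procedure:
  1. Find the pivot p₀ = point with lowest y (tie → lowest x): (9, -10).
  2. Sort the remaining points by polar angle around p₀.
  3. Walk through sorted points, maintaining a stack; pop the top while the last three entries make a non-left turn (cross product ≤ 0).
  4. Final stack is the convex hull in CCW order: (9, -10), (7, 10), (-8, -3).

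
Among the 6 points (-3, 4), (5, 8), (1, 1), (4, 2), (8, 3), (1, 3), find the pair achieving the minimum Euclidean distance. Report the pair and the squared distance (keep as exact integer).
Pair = ((1, 1), (1, 3)); squared distance = 4

Compute all C(6, 2) = 15 pairwise squared distances (x_i − x_j)² + (y_i − y_j)². The minimum is 4, attained by the pair ((1, 1), (1, 3)).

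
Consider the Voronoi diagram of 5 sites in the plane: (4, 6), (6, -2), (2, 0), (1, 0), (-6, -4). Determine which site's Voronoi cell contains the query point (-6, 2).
Nearest site = (-6, -4)

The Voronoi cell of site s contains exactly those query points closer to s than to any other site. Compute squared distances from q = (-6, 2) to each site:
  (-6 − -6)² + (-4 − 2)² = 36
  (1 − -6)² + (0 − 2)² = 53
  (2 − -6)² + (0 − 2)² = 68
  (4 − -6)² + (6 − 2)² = 116
  (6 − -6)² + (-2 − 2)² = 160
Minimum is attained by (-6, -4), so q lies in its Voronoi cell.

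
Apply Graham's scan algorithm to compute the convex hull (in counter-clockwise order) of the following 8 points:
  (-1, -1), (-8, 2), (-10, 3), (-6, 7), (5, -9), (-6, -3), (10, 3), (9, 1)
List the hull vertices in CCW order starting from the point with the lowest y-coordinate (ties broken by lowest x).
Hull (CCW) = [(5, -9), (10, 3), (-6, 7), (-10, 3), (-6, -3)]

Graham scan procedure:
  1. Find the pivot p₀ = point with lowest y (tie → lowest x): (5, -9).
  2. Sort the remaining points by polar angle around p₀.
  3. Walk through sorted points, maintaining a stack; pop the top while the last three entries make a non-left turn (cross product ≤ 0).
  4. Final stack is the convex hull in CCW order: (5, -9), (10, 3), (-6, 7), (-10, 3), (-6, -3).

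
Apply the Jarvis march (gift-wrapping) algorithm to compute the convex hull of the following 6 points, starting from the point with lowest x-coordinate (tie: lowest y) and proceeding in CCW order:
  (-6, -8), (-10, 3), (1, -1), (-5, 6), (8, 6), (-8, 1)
Hull (CCW) = [(-10, 3), (-6, -8), (8, 6), (-5, 6)]

Jarvis march: at each step, from the current hull vertex p, select the next vertex q as the point such that every other point lies strictly to the left of (or on) the directed line p → q. (Equivalently: for every other point r, the cross product (q − p) × (r − p) ≥ 0.)
Starting point (lowest x, tie lowest y): (-10, 3). Wrap until returning to start. Resulting hull: (-10, 3), (-6, -8), (8, 6), (-5, 6).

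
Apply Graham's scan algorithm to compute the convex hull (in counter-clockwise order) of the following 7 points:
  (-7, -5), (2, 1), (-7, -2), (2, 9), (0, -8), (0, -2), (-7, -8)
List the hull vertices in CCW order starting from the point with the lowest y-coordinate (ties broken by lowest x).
Hull (CCW) = [(-7, -8), (0, -8), (2, 1), (2, 9), (-7, -2)]

Graham scan procedure:
  1. Find the pivot p₀ = point with lowest y (tie → lowest x): (-7, -8).
  2. Sort the remaining points by polar angle around p₀.
  3. Walk through sorted points, maintaining a stack; pop the top while the last three entries make a non-left turn (cross product ≤ 0).
  4. Final stack is the convex hull in CCW order: (-7, -8), (0, -8), (2, 1), (2, 9), (-7, -2).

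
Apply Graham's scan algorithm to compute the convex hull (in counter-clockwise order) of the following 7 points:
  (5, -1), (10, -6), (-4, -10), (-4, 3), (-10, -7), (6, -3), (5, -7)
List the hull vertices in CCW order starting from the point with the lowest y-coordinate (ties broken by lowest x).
Hull (CCW) = [(-4, -10), (10, -6), (5, -1), (-4, 3), (-10, -7)]

Graham scan procedure:
  1. Find the pivot p₀ = point with lowest y (tie → lowest x): (-4, -10).
  2. Sort the remaining points by polar angle around p₀.
  3. Walk through sorted points, maintaining a stack; pop the top while the last three entries make a non-left turn (cross product ≤ 0).
  4. Final stack is the convex hull in CCW order: (-4, -10), (10, -6), (5, -1), (-4, 3), (-10, -7).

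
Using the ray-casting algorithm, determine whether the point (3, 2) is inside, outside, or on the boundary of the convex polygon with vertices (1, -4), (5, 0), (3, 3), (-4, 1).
The point (3, 2) lies strictly inside the polygon

Cast a horizontal ray to the right from the query point and count how many polygon edges it crosses (each edge strictly once or zero times, handled with the usual half-open convention). 
Parity of crossings → odd ⇒ inside.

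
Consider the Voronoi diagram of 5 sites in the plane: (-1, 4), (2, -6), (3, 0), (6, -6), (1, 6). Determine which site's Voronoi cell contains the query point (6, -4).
Nearest site = (6, -6)

The Voronoi cell of site s contains exactly those query points closer to s than to any other site. Compute squared distances from q = (6, -4) to each site:
  (6 − 6)² + (-6 − -4)² = 4
  (2 − 6)² + (-6 − -4)² = 20
  (3 − 6)² + (0 − -4)² = 25
  (-1 − 6)² + (4 − -4)² = 113
  (1 − 6)² + (6 − -4)² = 125
Minimum is attained by (6, -6), so q lies in its Voronoi cell.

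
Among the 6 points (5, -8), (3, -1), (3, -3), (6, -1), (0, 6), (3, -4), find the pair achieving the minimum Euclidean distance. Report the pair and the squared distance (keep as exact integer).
Pair = ((3, -3), (3, -4)); squared distance = 1

Compute all C(6, 2) = 15 pairwise squared distances (x_i − x_j)² + (y_i − y_j)². The minimum is 1, attained by the pair ((3, -3), (3, -4)).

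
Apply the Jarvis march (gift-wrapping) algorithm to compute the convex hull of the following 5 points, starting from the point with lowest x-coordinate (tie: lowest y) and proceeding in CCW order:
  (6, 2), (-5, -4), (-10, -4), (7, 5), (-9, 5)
Hull (CCW) = [(-10, -4), (-5, -4), (6, 2), (7, 5), (-9, 5)]

Jarvis march: at each step, from the current hull vertex p, select the next vertex q as the point such that every other point lies strictly to the left of (or on) the directed line p → q. (Equivalently: for every other point r, the cross product (q − p) × (r − p) ≥ 0.)
Starting point (lowest x, tie lowest y): (-10, -4). Wrap until returning to start. Resulting hull: (-10, -4), (-5, -4), (6, 2), (7, 5), (-9, 5).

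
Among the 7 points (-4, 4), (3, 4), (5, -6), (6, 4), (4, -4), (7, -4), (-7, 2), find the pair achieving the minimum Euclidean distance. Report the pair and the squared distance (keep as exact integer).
Pair = ((5, -6), (4, -4)); squared distance = 5

Compute all C(7, 2) = 21 pairwise squared distances (x_i − x_j)² + (y_i − y_j)². The minimum is 5, attained by the pair ((5, -6), (4, -4)).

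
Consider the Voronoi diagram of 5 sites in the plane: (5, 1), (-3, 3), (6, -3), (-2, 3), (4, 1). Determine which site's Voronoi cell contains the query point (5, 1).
Nearest site = (5, 1)

The Voronoi cell of site s contains exactly those query points closer to s than to any other site. Compute squared distances from q = (5, 1) to each site:
  (5 − 5)² + (1 − 1)² = 0
  (4 − 5)² + (1 − 1)² = 1
  (6 − 5)² + (-3 − 1)² = 17
  (-2 − 5)² + (3 − 1)² = 53
  (-3 − 5)² + (3 − 1)² = 68
Minimum is attained by (5, 1), so q lies in its Voronoi cell.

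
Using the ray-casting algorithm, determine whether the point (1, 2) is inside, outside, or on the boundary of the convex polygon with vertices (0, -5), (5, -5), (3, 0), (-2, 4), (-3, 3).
The point (1, 2) lies strictly outside the polygon

Cast a horizontal ray to the right from the query point and count how many polygon edges it crosses (each edge strictly once or zero times, handled with the usual half-open convention). 
Parity of crossings → even ⇒ outside.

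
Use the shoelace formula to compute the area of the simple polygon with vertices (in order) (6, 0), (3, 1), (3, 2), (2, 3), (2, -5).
Area = 14

Shoelace formula: Area = (1/2) |Σ_i (x_i · y_{i+1} − x_{i+1} · y_i)| (indices mod n). Compute each cross term:
  (6)(1) − (3)(0) = 6
  (3)(2) − (3)(1) = 3
  (3)(3) − (2)(2) = 5
  (2)(-5) − (2)(3) = -16
  (2)(0) − (6)(-5) = 30
Sum = 28, so (signed) Area = 28/2 = 14, |Area| = 14.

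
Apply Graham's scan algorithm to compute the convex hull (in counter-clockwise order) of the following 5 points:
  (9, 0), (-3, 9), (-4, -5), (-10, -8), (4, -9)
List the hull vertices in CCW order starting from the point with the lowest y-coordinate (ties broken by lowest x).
Hull (CCW) = [(4, -9), (9, 0), (-3, 9), (-10, -8)]

Graham scan procedure:
  1. Find the pivot p₀ = point with lowest y (tie → lowest x): (4, -9).
  2. Sort the remaining points by polar angle around p₀.
  3. Walk through sorted points, maintaining a stack; pop the top while the last three entries make a non-left turn (cross product ≤ 0).
  4. Final stack is the convex hull in CCW order: (4, -9), (9, 0), (-3, 9), (-10, -8).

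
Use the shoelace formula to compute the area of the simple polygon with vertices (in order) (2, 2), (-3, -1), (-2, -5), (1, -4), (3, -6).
Area = 27

Shoelace formula: Area = (1/2) |Σ_i (x_i · y_{i+1} − x_{i+1} · y_i)| (indices mod n). Compute each cross term:
  (2)(-1) − (-3)(2) = 4
  (-3)(-5) − (-2)(-1) = 13
  (-2)(-4) − (1)(-5) = 13
  (1)(-6) − (3)(-4) = 6
  (3)(2) − (2)(-6) = 18
Sum = 54, so (signed) Area = 54/2 = 27, |Area| = 27.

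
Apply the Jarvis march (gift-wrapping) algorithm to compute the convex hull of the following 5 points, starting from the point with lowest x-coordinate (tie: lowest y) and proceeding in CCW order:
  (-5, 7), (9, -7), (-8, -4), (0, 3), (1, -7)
Hull (CCW) = [(-8, -4), (1, -7), (9, -7), (0, 3), (-5, 7)]

Jarvis march: at each step, from the current hull vertex p, select the next vertex q as the point such that every other point lies strictly to the left of (or on) the directed line p → q. (Equivalently: for every other point r, the cross product (q − p) × (r − p) ≥ 0.)
Starting point (lowest x, tie lowest y): (-8, -4). Wrap until returning to start. Resulting hull: (-8, -4), (1, -7), (9, -7), (0, 3), (-5, 7).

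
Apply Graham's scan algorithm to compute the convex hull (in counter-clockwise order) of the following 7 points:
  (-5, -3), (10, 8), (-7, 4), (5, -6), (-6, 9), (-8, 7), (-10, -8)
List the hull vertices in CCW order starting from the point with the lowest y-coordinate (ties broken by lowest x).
Hull (CCW) = [(-10, -8), (5, -6), (10, 8), (-6, 9), (-8, 7)]

Graham scan procedure:
  1. Find the pivot p₀ = point with lowest y (tie → lowest x): (-10, -8).
  2. Sort the remaining points by polar angle around p₀.
  3. Walk through sorted points, maintaining a stack; pop the top while the last three entries make a non-left turn (cross product ≤ 0).
  4. Final stack is the convex hull in CCW order: (-10, -8), (5, -6), (10, 8), (-6, 9), (-8, 7).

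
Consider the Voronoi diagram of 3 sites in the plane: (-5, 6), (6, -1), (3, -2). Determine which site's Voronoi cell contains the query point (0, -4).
Nearest site = (3, -2)

The Voronoi cell of site s contains exactly those query points closer to s than to any other site. Compute squared distances from q = (0, -4) to each site:
  (3 − 0)² + (-2 − -4)² = 13
  (6 − 0)² + (-1 − -4)² = 45
  (-5 − 0)² + (6 − -4)² = 125
Minimum is attained by (3, -2), so q lies in its Voronoi cell.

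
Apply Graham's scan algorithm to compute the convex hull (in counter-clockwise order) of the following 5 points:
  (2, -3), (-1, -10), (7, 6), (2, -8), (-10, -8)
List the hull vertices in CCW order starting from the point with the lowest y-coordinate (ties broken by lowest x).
Hull (CCW) = [(-1, -10), (2, -8), (7, 6), (-10, -8)]

Graham scan procedure:
  1. Find the pivot p₀ = point with lowest y (tie → lowest x): (-1, -10).
  2. Sort the remaining points by polar angle around p₀.
  3. Walk through sorted points, maintaining a stack; pop the top while the last three entries make a non-left turn (cross product ≤ 0).
  4. Final stack is the convex hull in CCW order: (-1, -10), (2, -8), (7, 6), (-10, -8).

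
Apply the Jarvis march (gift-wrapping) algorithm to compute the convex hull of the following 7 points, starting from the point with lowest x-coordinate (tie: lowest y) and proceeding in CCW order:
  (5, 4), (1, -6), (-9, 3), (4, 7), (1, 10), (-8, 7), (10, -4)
Hull (CCW) = [(-9, 3), (1, -6), (10, -4), (4, 7), (1, 10), (-8, 7)]

Jarvis march: at each step, from the current hull vertex p, select the next vertex q as the point such that every other point lies strictly to the left of (or on) the directed line p → q. (Equivalently: for every other point r, the cross product (q − p) × (r − p) ≥ 0.)
Starting point (lowest x, tie lowest y): (-9, 3). Wrap until returning to start. Resulting hull: (-9, 3), (1, -6), (10, -4), (4, 7), (1, 10), (-8, 7).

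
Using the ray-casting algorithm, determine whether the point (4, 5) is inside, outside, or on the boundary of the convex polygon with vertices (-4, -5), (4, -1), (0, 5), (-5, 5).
The point (4, 5) lies strictly outside the polygon

Cast a horizontal ray to the right from the query point and count how many polygon edges it crosses (each edge strictly once or zero times, handled with the usual half-open convention). 
Parity of crossings → even ⇒ outside.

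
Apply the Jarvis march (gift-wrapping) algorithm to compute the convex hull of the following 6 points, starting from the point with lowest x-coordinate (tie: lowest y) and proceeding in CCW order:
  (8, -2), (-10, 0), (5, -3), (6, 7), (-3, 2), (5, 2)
Hull (CCW) = [(-10, 0), (5, -3), (8, -2), (6, 7)]

Jarvis march: at each step, from the current hull vertex p, select the next vertex q as the point such that every other point lies strictly to the left of (or on) the directed line p → q. (Equivalently: for every other point r, the cross product (q − p) × (r − p) ≥ 0.)
Starting point (lowest x, tie lowest y): (-10, 0). Wrap until returning to start. Resulting hull: (-10, 0), (5, -3), (8, -2), (6, 7).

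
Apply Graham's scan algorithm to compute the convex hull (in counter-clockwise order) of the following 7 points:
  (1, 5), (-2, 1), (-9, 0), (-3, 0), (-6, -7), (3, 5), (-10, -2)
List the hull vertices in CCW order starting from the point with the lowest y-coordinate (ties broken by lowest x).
Hull (CCW) = [(-6, -7), (3, 5), (1, 5), (-9, 0), (-10, -2)]

Graham scan procedure:
  1. Find the pivot p₀ = point with lowest y (tie → lowest x): (-6, -7).
  2. Sort the remaining points by polar angle around p₀.
  3. Walk through sorted points, maintaining a stack; pop the top while the last three entries make a non-left turn (cross product ≤ 0).
  4. Final stack is the convex hull in CCW order: (-6, -7), (3, 5), (1, 5), (-9, 0), (-10, -2).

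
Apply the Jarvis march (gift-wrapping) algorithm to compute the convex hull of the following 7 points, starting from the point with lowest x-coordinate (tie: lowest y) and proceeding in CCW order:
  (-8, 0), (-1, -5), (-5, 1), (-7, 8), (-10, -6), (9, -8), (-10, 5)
Hull (CCW) = [(-10, -6), (9, -8), (-7, 8), (-10, 5)]

Jarvis march: at each step, from the current hull vertex p, select the next vertex q as the point such that every other point lies strictly to the left of (or on) the directed line p → q. (Equivalently: for every other point r, the cross product (q − p) × (r − p) ≥ 0.)
Starting point (lowest x, tie lowest y): (-10, -6). Wrap until returning to start. Resulting hull: (-10, -6), (9, -8), (-7, 8), (-10, 5).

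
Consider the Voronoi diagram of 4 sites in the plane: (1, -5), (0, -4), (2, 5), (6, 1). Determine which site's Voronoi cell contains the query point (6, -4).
Nearest site = (6, 1)

The Voronoi cell of site s contains exactly those query points closer to s than to any other site. Compute squared distances from q = (6, -4) to each site:
  (6 − 6)² + (1 − -4)² = 25
  (1 − 6)² + (-5 − -4)² = 26
  (0 − 6)² + (-4 − -4)² = 36
  (2 − 6)² + (5 − -4)² = 97
Minimum is attained by (6, 1), so q lies in its Voronoi cell.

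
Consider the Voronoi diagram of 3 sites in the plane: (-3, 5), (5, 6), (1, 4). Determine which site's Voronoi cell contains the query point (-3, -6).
Nearest site = (1, 4)

The Voronoi cell of site s contains exactly those query points closer to s than to any other site. Compute squared distances from q = (-3, -6) to each site:
  (1 − -3)² + (4 − -6)² = 116
  (-3 − -3)² + (5 − -6)² = 121
  (5 − -3)² + (6 − -6)² = 208
Minimum is attained by (1, 4), so q lies in its Voronoi cell.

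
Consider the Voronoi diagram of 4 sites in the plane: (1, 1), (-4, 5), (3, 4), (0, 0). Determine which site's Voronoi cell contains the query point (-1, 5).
Nearest site = (-4, 5)

The Voronoi cell of site s contains exactly those query points closer to s than to any other site. Compute squared distances from q = (-1, 5) to each site:
  (-4 − -1)² + (5 − 5)² = 9
  (3 − -1)² + (4 − 5)² = 17
  (1 − -1)² + (1 − 5)² = 20
  (0 − -1)² + (0 − 5)² = 26
Minimum is attained by (-4, 5), so q lies in its Voronoi cell.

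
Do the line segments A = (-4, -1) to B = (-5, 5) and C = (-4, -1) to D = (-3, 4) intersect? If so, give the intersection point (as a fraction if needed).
Yes; intersection at (-4, -1) (t = 0 on AB, s = 0 on CD)

Parametrize AB as A + t(B − A) = (-4 + -1 t, -1 + 6 t) and CD as C + s(D − C) = (-4 + 1 s, -1 + 5 s). Solve the linear system for (t, s). Determinant = 11 ≠ 0, so a unique intersection of the containing lines exists. Solution: t = 0, s = 0 — both in [0, 1], so the segments cross. Intersection point: (-4, -1).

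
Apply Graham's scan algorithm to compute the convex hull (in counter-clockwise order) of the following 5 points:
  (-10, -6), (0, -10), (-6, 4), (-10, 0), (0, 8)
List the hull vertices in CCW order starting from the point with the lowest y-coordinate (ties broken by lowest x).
Hull (CCW) = [(0, -10), (0, 8), (-6, 4), (-10, 0), (-10, -6)]

Graham scan procedure:
  1. Find the pivot p₀ = point with lowest y (tie → lowest x): (0, -10).
  2. Sort the remaining points by polar angle around p₀.
  3. Walk through sorted points, maintaining a stack; pop the top while the last three entries make a non-left turn (cross product ≤ 0).
  4. Final stack is the convex hull in CCW order: (0, -10), (0, 8), (-6, 4), (-10, 0), (-10, -6).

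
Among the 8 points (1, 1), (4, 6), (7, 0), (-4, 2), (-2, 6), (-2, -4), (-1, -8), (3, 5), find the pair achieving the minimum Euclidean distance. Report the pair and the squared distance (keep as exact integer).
Pair = ((4, 6), (3, 5)); squared distance = 2

Compute all C(8, 2) = 28 pairwise squared distances (x_i − x_j)² + (y_i − y_j)². The minimum is 2, attained by the pair ((4, 6), (3, 5)).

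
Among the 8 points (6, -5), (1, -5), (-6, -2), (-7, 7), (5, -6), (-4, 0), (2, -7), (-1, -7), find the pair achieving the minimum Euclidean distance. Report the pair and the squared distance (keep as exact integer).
Pair = ((6, -5), (5, -6)); squared distance = 2

Compute all C(8, 2) = 28 pairwise squared distances (x_i − x_j)² + (y_i − y_j)². The minimum is 2, attained by the pair ((6, -5), (5, -6)).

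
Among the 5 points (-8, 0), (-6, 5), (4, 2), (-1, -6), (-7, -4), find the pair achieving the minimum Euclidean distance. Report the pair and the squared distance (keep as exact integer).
Pair = ((-8, 0), (-7, -4)); squared distance = 17

Compute all C(5, 2) = 10 pairwise squared distances (x_i − x_j)² + (y_i − y_j)². The minimum is 17, attained by the pair ((-8, 0), (-7, -4)).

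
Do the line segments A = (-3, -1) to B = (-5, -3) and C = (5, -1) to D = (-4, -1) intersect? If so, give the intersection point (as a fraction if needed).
Yes; intersection at (-3, -1) (t = 0 on AB, s = 8/9 on CD)

Parametrize AB as A + t(B − A) = (-3 + -2 t, -1 + -2 t) and CD as C + s(D − C) = (5 + -9 s, -1 + 0 s). Solve the linear system for (t, s). Determinant = 18 ≠ 0, so a unique intersection of the containing lines exists. Solution: t = 0, s = 8/9 — both in [0, 1], so the segments cross. Intersection point: (-3, -1).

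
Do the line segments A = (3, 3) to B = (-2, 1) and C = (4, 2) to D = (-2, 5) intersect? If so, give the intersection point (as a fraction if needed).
Yes; intersection at (22/9, 25/9) (t = 1/9 on AB, s = 7/27 on CD)

Parametrize AB as A + t(B − A) = (3 + -5 t, 3 + -2 t) and CD as C + s(D − C) = (4 + -6 s, 2 + 3 s). Solve the linear system for (t, s). Determinant = 27 ≠ 0, so a unique intersection of the containing lines exists. Solution: t = 1/9, s = 7/27 — both in [0, 1], so the segments cross. Intersection point: (22/9, 25/9).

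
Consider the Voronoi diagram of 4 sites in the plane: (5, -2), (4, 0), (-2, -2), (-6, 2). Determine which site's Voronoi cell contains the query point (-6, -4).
Nearest site = (-2, -2)

The Voronoi cell of site s contains exactly those query points closer to s than to any other site. Compute squared distances from q = (-6, -4) to each site:
  (-2 − -6)² + (-2 − -4)² = 20
  (-6 − -6)² + (2 − -4)² = 36
  (4 − -6)² + (0 − -4)² = 116
  (5 − -6)² + (-2 − -4)² = 125
Minimum is attained by (-2, -2), so q lies in its Voronoi cell.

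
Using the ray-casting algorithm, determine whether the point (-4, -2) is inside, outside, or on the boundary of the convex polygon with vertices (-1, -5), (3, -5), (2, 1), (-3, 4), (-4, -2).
The point (-4, -2) lies on the polygon boundary

Boundary check: the query satisfies the collinearity and bounding-box conditions for some polygon edge, so it lies exactly on the boundary.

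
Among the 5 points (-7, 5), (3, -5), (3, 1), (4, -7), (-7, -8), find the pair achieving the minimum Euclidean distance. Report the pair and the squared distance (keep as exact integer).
Pair = ((3, -5), (4, -7)); squared distance = 5

Compute all C(5, 2) = 10 pairwise squared distances (x_i − x_j)² + (y_i − y_j)². The minimum is 5, attained by the pair ((3, -5), (4, -7)).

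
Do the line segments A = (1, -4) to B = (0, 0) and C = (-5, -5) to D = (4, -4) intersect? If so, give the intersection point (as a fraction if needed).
No (intersection of containing lines falls outside at least one segment)

Parametrize and solve: t = -3/37, s = 25/37. At least one of these is outside [0, 1], so the segments do not intersect.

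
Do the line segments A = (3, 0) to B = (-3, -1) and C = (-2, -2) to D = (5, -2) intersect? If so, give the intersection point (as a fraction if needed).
No (intersection of containing lines falls outside at least one segment)

Parametrize and solve: t = 2, s = -1. At least one of these is outside [0, 1], so the segments do not intersect.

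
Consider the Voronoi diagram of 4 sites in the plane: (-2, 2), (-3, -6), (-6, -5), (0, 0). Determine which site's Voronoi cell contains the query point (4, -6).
Nearest site = (-3, -6)

The Voronoi cell of site s contains exactly those query points closer to s than to any other site. Compute squared distances from q = (4, -6) to each site:
  (-3 − 4)² + (-6 − -6)² = 49
  (0 − 4)² + (0 − -6)² = 52
  (-2 − 4)² + (2 − -6)² = 100
  (-6 − 4)² + (-5 − -6)² = 101
Minimum is attained by (-3, -6), so q lies in its Voronoi cell.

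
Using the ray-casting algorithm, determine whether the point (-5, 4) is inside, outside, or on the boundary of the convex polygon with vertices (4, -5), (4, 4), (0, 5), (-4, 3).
The point (-5, 4) lies strictly outside the polygon

Cast a horizontal ray to the right from the query point and count how many polygon edges it crosses (each edge strictly once or zero times, handled with the usual half-open convention). 
Parity of crossings → even ⇒ outside.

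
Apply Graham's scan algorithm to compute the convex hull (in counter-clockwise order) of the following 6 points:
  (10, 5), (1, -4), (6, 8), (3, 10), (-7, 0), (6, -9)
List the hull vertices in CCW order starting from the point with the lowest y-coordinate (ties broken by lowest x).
Hull (CCW) = [(6, -9), (10, 5), (6, 8), (3, 10), (-7, 0)]

Graham scan procedure:
  1. Find the pivot p₀ = point with lowest y (tie → lowest x): (6, -9).
  2. Sort the remaining points by polar angle around p₀.
  3. Walk through sorted points, maintaining a stack; pop the top while the last three entries make a non-left turn (cross product ≤ 0).
  4. Final stack is the convex hull in CCW order: (6, -9), (10, 5), (6, 8), (3, 10), (-7, 0).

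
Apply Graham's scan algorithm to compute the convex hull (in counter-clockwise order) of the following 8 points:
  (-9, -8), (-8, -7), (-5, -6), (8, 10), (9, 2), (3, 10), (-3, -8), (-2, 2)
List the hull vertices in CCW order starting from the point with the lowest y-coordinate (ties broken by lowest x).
Hull (CCW) = [(-9, -8), (-3, -8), (9, 2), (8, 10), (3, 10)]

Graham scan procedure:
  1. Find the pivot p₀ = point with lowest y (tie → lowest x): (-9, -8).
  2. Sort the remaining points by polar angle around p₀.
  3. Walk through sorted points, maintaining a stack; pop the top while the last three entries make a non-left turn (cross product ≤ 0).
  4. Final stack is the convex hull in CCW order: (-9, -8), (-3, -8), (9, 2), (8, 10), (3, 10).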